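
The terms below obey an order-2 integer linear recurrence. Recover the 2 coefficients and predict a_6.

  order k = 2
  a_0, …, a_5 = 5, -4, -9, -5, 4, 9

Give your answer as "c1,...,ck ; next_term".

1,-1 ; 5

  a_2 = 1·-4 + -1·5 = -9
  a_3 = 1·-9 + -1·-4 = -5
  a_4 = 1·-5 + -1·-9 = 4
  a_5 = 1·4 + -1·-5 = 9
  a_6 = 1·9 + -1·4 = 5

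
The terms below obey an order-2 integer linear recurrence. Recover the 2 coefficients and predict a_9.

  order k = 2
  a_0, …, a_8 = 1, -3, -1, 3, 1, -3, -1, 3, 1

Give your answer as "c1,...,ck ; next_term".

0,-1 ; -3

  a_2 = 0·-3 + -1·1 = -1
  a_3 = 0·-1 + -1·-3 = 3
  a_4 = 0·3 + -1·-1 = 1
  a_5 = 0·1 + -1·3 = -3
  a_6 = 0·-3 + -1·1 = -1
  a_7 = 0·-1 + -1·-3 = 3
  a_8 = 0·3 + -1·-1 = 1
  a_9 = 0·1 + -1·3 = -3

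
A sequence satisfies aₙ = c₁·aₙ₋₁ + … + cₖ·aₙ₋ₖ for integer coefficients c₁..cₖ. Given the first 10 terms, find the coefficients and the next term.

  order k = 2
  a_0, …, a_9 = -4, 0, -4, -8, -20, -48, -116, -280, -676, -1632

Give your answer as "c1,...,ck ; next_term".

  a_2 = 2·0 + 1·-4 = -4
  a_3 = 2·-4 + 1·0 = -8
  a_4 = 2·-8 + 1·-4 = -20
  a_5 = 2·-20 + 1·-8 = -48
  a_6 = 2·-48 + 1·-20 = -116
  a_7 = 2·-116 + 1·-48 = -280
  a_8 = 2·-280 + 1·-116 = -676
  a_9 = 2·-676 + 1·-280 = -1632
  a_10 = 2·-1632 + 1·-676 = -3940

2,1 ; -3940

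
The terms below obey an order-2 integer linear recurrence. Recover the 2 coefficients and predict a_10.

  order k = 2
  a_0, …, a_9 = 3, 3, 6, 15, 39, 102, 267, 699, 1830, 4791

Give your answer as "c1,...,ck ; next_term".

  a_2 = 3·3 + -1·3 = 6
  a_3 = 3·6 + -1·3 = 15
  a_4 = 3·15 + -1·6 = 39
  a_5 = 3·39 + -1·15 = 102
  a_6 = 3·102 + -1·39 = 267
  a_7 = 3·267 + -1·102 = 699
  a_8 = 3·699 + -1·267 = 1830
  a_9 = 3·1830 + -1·699 = 4791
  a_10 = 3·4791 + -1·1830 = 12543

3,-1 ; 12543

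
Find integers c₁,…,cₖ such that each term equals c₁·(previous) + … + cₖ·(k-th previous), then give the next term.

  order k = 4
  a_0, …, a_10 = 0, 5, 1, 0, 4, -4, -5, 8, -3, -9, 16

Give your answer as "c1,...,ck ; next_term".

  a_4 = 0·0 + -1·1 + 1·5 + -1·0 = 4
  a_5 = 0·4 + -1·0 + 1·1 + -1·5 = -4
  a_6 = 0·-4 + -1·4 + 1·0 + -1·1 = -5
  a_7 = 0·-5 + -1·-4 + 1·4 + -1·0 = 8
  a_8 = 0·8 + -1·-5 + 1·-4 + -1·4 = -3
  a_9 = 0·-3 + -1·8 + 1·-5 + -1·-4 = -9
  a_10 = 0·-9 + -1·-3 + 1·8 + -1·-5 = 16
  a_11 = 0·16 + -1·-9 + 1·-3 + -1·8 = -2

0,-1,1,-1 ; -2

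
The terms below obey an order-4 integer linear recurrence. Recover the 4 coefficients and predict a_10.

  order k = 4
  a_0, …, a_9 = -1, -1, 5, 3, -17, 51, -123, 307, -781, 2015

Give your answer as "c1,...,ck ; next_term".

-3,-1,1,2 ; -5203

  a_4 = -3·3 + -1·5 + 1·-1 + 2·-1 = -17
  a_5 = -3·-17 + -1·3 + 1·5 + 2·-1 = 51
  a_6 = -3·51 + -1·-17 + 1·3 + 2·5 = -123
  a_7 = -3·-123 + -1·51 + 1·-17 + 2·3 = 307
  a_8 = -3·307 + -1·-123 + 1·51 + 2·-17 = -781
  a_9 = -3·-781 + -1·307 + 1·-123 + 2·51 = 2015
  a_10 = -3·2015 + -1·-781 + 1·307 + 2·-123 = -5203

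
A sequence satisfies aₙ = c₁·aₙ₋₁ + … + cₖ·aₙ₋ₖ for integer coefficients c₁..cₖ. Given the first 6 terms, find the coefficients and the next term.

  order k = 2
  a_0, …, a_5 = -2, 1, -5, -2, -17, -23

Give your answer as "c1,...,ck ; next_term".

1,3 ; -74

  a_2 = 1·1 + 3·-2 = -5
  a_3 = 1·-5 + 3·1 = -2
  a_4 = 1·-2 + 3·-5 = -17
  a_5 = 1·-17 + 3·-2 = -23
  a_6 = 1·-23 + 3·-17 = -74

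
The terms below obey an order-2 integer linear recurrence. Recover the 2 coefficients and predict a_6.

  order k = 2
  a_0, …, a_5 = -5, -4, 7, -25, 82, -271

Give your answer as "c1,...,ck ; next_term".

-3,1 ; 895

  a_2 = -3·-4 + 1·-5 = 7
  a_3 = -3·7 + 1·-4 = -25
  a_4 = -3·-25 + 1·7 = 82
  a_5 = -3·82 + 1·-25 = -271
  a_6 = -3·-271 + 1·82 = 895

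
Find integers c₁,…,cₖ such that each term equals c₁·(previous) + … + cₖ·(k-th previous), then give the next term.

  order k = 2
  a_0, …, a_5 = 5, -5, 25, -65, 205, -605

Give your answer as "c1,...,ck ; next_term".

-2,3 ; 1825

  a_2 = -2·-5 + 3·5 = 25
  a_3 = -2·25 + 3·-5 = -65
  a_4 = -2·-65 + 3·25 = 205
  a_5 = -2·205 + 3·-65 = -605
  a_6 = -2·-605 + 3·205 = 1825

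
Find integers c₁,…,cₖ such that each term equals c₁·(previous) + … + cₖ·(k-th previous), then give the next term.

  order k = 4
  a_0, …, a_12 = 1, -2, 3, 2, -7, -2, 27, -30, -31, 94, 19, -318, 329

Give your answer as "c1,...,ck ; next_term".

-2,-3,-2,2 ; 446

  a_4 = -2·2 + -3·3 + -2·-2 + 2·1 = -7
  a_5 = -2·-7 + -3·2 + -2·3 + 2·-2 = -2
  a_6 = -2·-2 + -3·-7 + -2·2 + 2·3 = 27
  a_7 = -2·27 + -3·-2 + -2·-7 + 2·2 = -30
  a_8 = -2·-30 + -3·27 + -2·-2 + 2·-7 = -31
  a_9 = -2·-31 + -3·-30 + -2·27 + 2·-2 = 94
  a_10 = -2·94 + -3·-31 + -2·-30 + 2·27 = 19
  a_11 = -2·19 + -3·94 + -2·-31 + 2·-30 = -318
  a_12 = -2·-318 + -3·19 + -2·94 + 2·-31 = 329
  a_13 = -2·329 + -3·-318 + -2·19 + 2·94 = 446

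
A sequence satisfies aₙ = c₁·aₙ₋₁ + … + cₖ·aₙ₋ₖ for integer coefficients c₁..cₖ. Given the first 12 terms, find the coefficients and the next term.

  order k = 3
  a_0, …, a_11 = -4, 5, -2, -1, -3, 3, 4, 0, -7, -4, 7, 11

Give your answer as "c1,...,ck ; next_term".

  a_3 = 0·-2 + -1·5 + -1·-4 = -1
  a_4 = 0·-1 + -1·-2 + -1·5 = -3
  a_5 = 0·-3 + -1·-1 + -1·-2 = 3
  a_6 = 0·3 + -1·-3 + -1·-1 = 4
  a_7 = 0·4 + -1·3 + -1·-3 = 0
  a_8 = 0·0 + -1·4 + -1·3 = -7
  a_9 = 0·-7 + -1·0 + -1·4 = -4
  a_10 = 0·-4 + -1·-7 + -1·0 = 7
  a_11 = 0·7 + -1·-4 + -1·-7 = 11
  a_12 = 0·11 + -1·7 + -1·-4 = -3

0,-1,-1 ; -3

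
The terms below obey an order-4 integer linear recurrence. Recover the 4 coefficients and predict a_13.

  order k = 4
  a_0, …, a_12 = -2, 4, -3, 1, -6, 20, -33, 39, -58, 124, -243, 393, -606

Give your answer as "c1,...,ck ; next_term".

  a_4 = -2·1 + -2·-3 + -2·4 + 1·-2 = -6
  a_5 = -2·-6 + -2·1 + -2·-3 + 1·4 = 20
  a_6 = -2·20 + -2·-6 + -2·1 + 1·-3 = -33
  a_7 = -2·-33 + -2·20 + -2·-6 + 1·1 = 39
  a_8 = -2·39 + -2·-33 + -2·20 + 1·-6 = -58
  a_9 = -2·-58 + -2·39 + -2·-33 + 1·20 = 124
  a_10 = -2·124 + -2·-58 + -2·39 + 1·-33 = -243
  a_11 = -2·-243 + -2·124 + -2·-58 + 1·39 = 393
  a_12 = -2·393 + -2·-243 + -2·124 + 1·-58 = -606
  a_13 = -2·-606 + -2·393 + -2·-243 + 1·124 = 1036

-2,-2,-2,1 ; 1036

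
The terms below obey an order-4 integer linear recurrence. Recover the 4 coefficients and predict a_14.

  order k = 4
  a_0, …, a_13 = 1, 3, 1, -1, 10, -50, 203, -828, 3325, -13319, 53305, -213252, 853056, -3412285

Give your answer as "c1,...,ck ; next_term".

-4,1,3,-4 ; 13649220

  a_4 = -4·-1 + 1·1 + 3·3 + -4·1 = 10
  a_5 = -4·10 + 1·-1 + 3·1 + -4·3 = -50
  a_6 = -4·-50 + 1·10 + 3·-1 + -4·1 = 203
  a_7 = -4·203 + 1·-50 + 3·10 + -4·-1 = -828
  a_8 = -4·-828 + 1·203 + 3·-50 + -4·10 = 3325
  a_9 = -4·3325 + 1·-828 + 3·203 + -4·-50 = -13319
  a_10 = -4·-13319 + 1·3325 + 3·-828 + -4·203 = 53305
  a_11 = -4·53305 + 1·-13319 + 3·3325 + -4·-828 = -213252
  a_12 = -4·-213252 + 1·53305 + 3·-13319 + -4·3325 = 853056
  a_13 = -4·853056 + 1·-213252 + 3·53305 + -4·-13319 = -3412285
  a_14 = -4·-3412285 + 1·853056 + 3·-213252 + -4·53305 = 13649220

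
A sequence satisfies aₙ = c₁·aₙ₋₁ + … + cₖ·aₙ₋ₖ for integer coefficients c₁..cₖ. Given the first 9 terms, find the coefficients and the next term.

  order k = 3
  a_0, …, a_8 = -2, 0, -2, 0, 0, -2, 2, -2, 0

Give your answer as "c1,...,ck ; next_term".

  a_3 = -1·-2 + 0·0 + 1·-2 = 0
  a_4 = -1·0 + 0·-2 + 1·0 = 0
  a_5 = -1·0 + 0·0 + 1·-2 = -2
  a_6 = -1·-2 + 0·0 + 1·0 = 2
  a_7 = -1·2 + 0·-2 + 1·0 = -2
  a_8 = -1·-2 + 0·2 + 1·-2 = 0
  a_9 = -1·0 + 0·-2 + 1·2 = 2

-1,0,1 ; 2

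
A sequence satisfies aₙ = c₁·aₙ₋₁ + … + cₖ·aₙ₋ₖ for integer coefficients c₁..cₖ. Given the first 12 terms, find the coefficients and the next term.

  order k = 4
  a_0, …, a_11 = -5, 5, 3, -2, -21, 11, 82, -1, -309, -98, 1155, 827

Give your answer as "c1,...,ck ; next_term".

  a_4 = 1·-2 + -3·3 + 2·5 + 4·-5 = -21
  a_5 = 1·-21 + -3·-2 + 2·3 + 4·5 = 11
  a_6 = 1·11 + -3·-21 + 2·-2 + 4·3 = 82
  a_7 = 1·82 + -3·11 + 2·-21 + 4·-2 = -1
  a_8 = 1·-1 + -3·82 + 2·11 + 4·-21 = -309
  a_9 = 1·-309 + -3·-1 + 2·82 + 4·11 = -98
  a_10 = 1·-98 + -3·-309 + 2·-1 + 4·82 = 1155
  a_11 = 1·1155 + -3·-98 + 2·-309 + 4·-1 = 827
  a_12 = 1·827 + -3·1155 + 2·-98 + 4·-309 = -4070

1,-3,2,4 ; -4070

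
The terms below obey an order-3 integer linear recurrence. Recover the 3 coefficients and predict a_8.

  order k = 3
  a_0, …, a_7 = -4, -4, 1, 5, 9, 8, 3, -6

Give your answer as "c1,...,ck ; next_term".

1,0,-1 ; -14

  a_3 = 1·1 + 0·-4 + -1·-4 = 5
  a_4 = 1·5 + 0·1 + -1·-4 = 9
  a_5 = 1·9 + 0·5 + -1·1 = 8
  a_6 = 1·8 + 0·9 + -1·5 = 3
  a_7 = 1·3 + 0·8 + -1·9 = -6
  a_8 = 1·-6 + 0·3 + -1·8 = -14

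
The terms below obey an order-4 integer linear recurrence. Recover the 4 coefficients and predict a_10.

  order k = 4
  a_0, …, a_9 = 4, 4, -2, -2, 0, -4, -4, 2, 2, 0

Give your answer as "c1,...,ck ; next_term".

1,-1,1,-1 ; 4

  a_4 = 1·-2 + -1·-2 + 1·4 + -1·4 = 0
  a_5 = 1·0 + -1·-2 + 1·-2 + -1·4 = -4
  a_6 = 1·-4 + -1·0 + 1·-2 + -1·-2 = -4
  a_7 = 1·-4 + -1·-4 + 1·0 + -1·-2 = 2
  a_8 = 1·2 + -1·-4 + 1·-4 + -1·0 = 2
  a_9 = 1·2 + -1·2 + 1·-4 + -1·-4 = 0
  a_10 = 1·0 + -1·2 + 1·2 + -1·-4 = 4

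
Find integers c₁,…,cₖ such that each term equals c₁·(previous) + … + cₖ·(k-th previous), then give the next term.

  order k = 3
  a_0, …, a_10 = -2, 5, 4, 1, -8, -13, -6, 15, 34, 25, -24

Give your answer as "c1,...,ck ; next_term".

1,-1,-1 ; -83

  a_3 = 1·4 + -1·5 + -1·-2 = 1
  a_4 = 1·1 + -1·4 + -1·5 = -8
  a_5 = 1·-8 + -1·1 + -1·4 = -13
  a_6 = 1·-13 + -1·-8 + -1·1 = -6
  a_7 = 1·-6 + -1·-13 + -1·-8 = 15
  a_8 = 1·15 + -1·-6 + -1·-13 = 34
  a_9 = 1·34 + -1·15 + -1·-6 = 25
  a_10 = 1·25 + -1·34 + -1·15 = -24
  a_11 = 1·-24 + -1·25 + -1·34 = -83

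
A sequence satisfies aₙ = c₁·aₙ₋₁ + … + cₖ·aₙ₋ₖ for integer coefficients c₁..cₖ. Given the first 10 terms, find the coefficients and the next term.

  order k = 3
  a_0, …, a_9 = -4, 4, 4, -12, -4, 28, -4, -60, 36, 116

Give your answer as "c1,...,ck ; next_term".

  a_3 = 0·4 + -2·4 + 1·-4 = -12
  a_4 = 0·-12 + -2·4 + 1·4 = -4
  a_5 = 0·-4 + -2·-12 + 1·4 = 28
  a_6 = 0·28 + -2·-4 + 1·-12 = -4
  a_7 = 0·-4 + -2·28 + 1·-4 = -60
  a_8 = 0·-60 + -2·-4 + 1·28 = 36
  a_9 = 0·36 + -2·-60 + 1·-4 = 116
  a_10 = 0·116 + -2·36 + 1·-60 = -132

0,-2,1 ; -132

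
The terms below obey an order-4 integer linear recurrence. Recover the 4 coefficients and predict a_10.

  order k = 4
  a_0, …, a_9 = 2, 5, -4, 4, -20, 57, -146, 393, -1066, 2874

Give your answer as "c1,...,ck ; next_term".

  a_4 = -2·4 + 1·-4 + -2·5 + 1·2 = -20
  a_5 = -2·-20 + 1·4 + -2·-4 + 1·5 = 57
  a_6 = -2·57 + 1·-20 + -2·4 + 1·-4 = -146
  a_7 = -2·-146 + 1·57 + -2·-20 + 1·4 = 393
  a_8 = -2·393 + 1·-146 + -2·57 + 1·-20 = -1066
  a_9 = -2·-1066 + 1·393 + -2·-146 + 1·57 = 2874
  a_10 = -2·2874 + 1·-1066 + -2·393 + 1·-146 = -7746

-2,1,-2,1 ; -7746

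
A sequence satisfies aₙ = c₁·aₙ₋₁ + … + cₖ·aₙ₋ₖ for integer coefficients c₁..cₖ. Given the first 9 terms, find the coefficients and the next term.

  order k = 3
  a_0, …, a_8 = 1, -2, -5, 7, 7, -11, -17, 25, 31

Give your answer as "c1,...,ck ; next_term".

  a_3 = -1·-5 + -2·-2 + -2·1 = 7
  a_4 = -1·7 + -2·-5 + -2·-2 = 7
  a_5 = -1·7 + -2·7 + -2·-5 = -11
  a_6 = -1·-11 + -2·7 + -2·7 = -17
  a_7 = -1·-17 + -2·-11 + -2·7 = 25
  a_8 = -1·25 + -2·-17 + -2·-11 = 31
  a_9 = -1·31 + -2·25 + -2·-17 = -47

-1,-2,-2 ; -47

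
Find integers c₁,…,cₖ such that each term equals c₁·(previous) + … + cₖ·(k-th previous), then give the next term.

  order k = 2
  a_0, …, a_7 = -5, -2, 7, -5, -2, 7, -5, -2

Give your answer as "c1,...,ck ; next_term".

-1,-1 ; 7

  a_2 = -1·-2 + -1·-5 = 7
  a_3 = -1·7 + -1·-2 = -5
  a_4 = -1·-5 + -1·7 = -2
  a_5 = -1·-2 + -1·-5 = 7
  a_6 = -1·7 + -1·-2 = -5
  a_7 = -1·-5 + -1·7 = -2
  a_8 = -1·-2 + -1·-5 = 7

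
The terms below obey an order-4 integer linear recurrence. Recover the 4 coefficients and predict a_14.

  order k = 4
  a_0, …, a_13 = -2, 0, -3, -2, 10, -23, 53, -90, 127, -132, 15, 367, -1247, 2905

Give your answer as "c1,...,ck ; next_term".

-2,0,1,-3 ; -5488

  a_4 = -2·-2 + 0·-3 + 1·0 + -3·-2 = 10
  a_5 = -2·10 + 0·-2 + 1·-3 + -3·0 = -23
  a_6 = -2·-23 + 0·10 + 1·-2 + -3·-3 = 53
  a_7 = -2·53 + 0·-23 + 1·10 + -3·-2 = -90
  a_8 = -2·-90 + 0·53 + 1·-23 + -3·10 = 127
  a_9 = -2·127 + 0·-90 + 1·53 + -3·-23 = -132
  a_10 = -2·-132 + 0·127 + 1·-90 + -3·53 = 15
  a_11 = -2·15 + 0·-132 + 1·127 + -3·-90 = 367
  a_12 = -2·367 + 0·15 + 1·-132 + -3·127 = -1247
  a_13 = -2·-1247 + 0·367 + 1·15 + -3·-132 = 2905
  a_14 = -2·2905 + 0·-1247 + 1·367 + -3·15 = -5488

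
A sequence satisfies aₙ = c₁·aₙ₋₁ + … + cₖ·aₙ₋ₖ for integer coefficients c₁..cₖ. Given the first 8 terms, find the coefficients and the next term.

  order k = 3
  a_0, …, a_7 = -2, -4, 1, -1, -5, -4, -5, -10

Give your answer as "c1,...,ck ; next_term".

1,0,1 ; -14

  a_3 = 1·1 + 0·-4 + 1·-2 = -1
  a_4 = 1·-1 + 0·1 + 1·-4 = -5
  a_5 = 1·-5 + 0·-1 + 1·1 = -4
  a_6 = 1·-4 + 0·-5 + 1·-1 = -5
  a_7 = 1·-5 + 0·-4 + 1·-5 = -10
  a_8 = 1·-10 + 0·-5 + 1·-4 = -14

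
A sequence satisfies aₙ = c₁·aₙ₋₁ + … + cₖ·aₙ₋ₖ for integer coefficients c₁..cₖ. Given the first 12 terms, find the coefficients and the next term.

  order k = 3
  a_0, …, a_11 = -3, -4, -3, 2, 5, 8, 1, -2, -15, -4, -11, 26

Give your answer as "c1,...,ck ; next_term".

0,1,-2 ; -3

  a_3 = 0·-3 + 1·-4 + -2·-3 = 2
  a_4 = 0·2 + 1·-3 + -2·-4 = 5
  a_5 = 0·5 + 1·2 + -2·-3 = 8
  a_6 = 0·8 + 1·5 + -2·2 = 1
  a_7 = 0·1 + 1·8 + -2·5 = -2
  a_8 = 0·-2 + 1·1 + -2·8 = -15
  a_9 = 0·-15 + 1·-2 + -2·1 = -4
  a_10 = 0·-4 + 1·-15 + -2·-2 = -11
  a_11 = 0·-11 + 1·-4 + -2·-15 = 26
  a_12 = 0·26 + 1·-11 + -2·-4 = -3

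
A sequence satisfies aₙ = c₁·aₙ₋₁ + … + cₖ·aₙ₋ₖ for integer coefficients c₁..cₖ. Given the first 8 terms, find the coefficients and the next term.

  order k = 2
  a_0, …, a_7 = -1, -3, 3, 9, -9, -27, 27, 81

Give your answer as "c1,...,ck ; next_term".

0,-3 ; -81

  a_2 = 0·-3 + -3·-1 = 3
  a_3 = 0·3 + -3·-3 = 9
  a_4 = 0·9 + -3·3 = -9
  a_5 = 0·-9 + -3·9 = -27
  a_6 = 0·-27 + -3·-9 = 27
  a_7 = 0·27 + -3·-27 = 81
  a_8 = 0·81 + -3·27 = -81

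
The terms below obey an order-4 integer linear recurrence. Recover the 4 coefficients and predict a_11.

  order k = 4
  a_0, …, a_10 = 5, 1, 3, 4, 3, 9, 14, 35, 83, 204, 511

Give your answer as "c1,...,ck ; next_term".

2,2,-1,-2 ; 1277

  a_4 = 2·4 + 2·3 + -1·1 + -2·5 = 3
  a_5 = 2·3 + 2·4 + -1·3 + -2·1 = 9
  a_6 = 2·9 + 2·3 + -1·4 + -2·3 = 14
  a_7 = 2·14 + 2·9 + -1·3 + -2·4 = 35
  a_8 = 2·35 + 2·14 + -1·9 + -2·3 = 83
  a_9 = 2·83 + 2·35 + -1·14 + -2·9 = 204
  a_10 = 2·204 + 2·83 + -1·35 + -2·14 = 511
  a_11 = 2·511 + 2·204 + -1·83 + -2·35 = 1277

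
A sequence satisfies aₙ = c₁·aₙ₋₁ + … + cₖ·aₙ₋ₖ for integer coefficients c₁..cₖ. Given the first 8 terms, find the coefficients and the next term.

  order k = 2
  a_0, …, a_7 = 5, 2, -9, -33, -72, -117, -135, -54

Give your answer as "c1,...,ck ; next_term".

3,-3 ; 243

  a_2 = 3·2 + -3·5 = -9
  a_3 = 3·-9 + -3·2 = -33
  a_4 = 3·-33 + -3·-9 = -72
  a_5 = 3·-72 + -3·-33 = -117
  a_6 = 3·-117 + -3·-72 = -135
  a_7 = 3·-135 + -3·-117 = -54
  a_8 = 3·-54 + -3·-135 = 243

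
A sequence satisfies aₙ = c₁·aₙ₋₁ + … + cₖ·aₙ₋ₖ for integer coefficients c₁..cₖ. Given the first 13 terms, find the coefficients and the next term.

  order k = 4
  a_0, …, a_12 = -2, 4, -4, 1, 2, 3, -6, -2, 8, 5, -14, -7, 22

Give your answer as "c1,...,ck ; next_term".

  a_4 = 0·1 + -1·-4 + 0·4 + 1·-2 = 2
  a_5 = 0·2 + -1·1 + 0·-4 + 1·4 = 3
  a_6 = 0·3 + -1·2 + 0·1 + 1·-4 = -6
  a_7 = 0·-6 + -1·3 + 0·2 + 1·1 = -2
  a_8 = 0·-2 + -1·-6 + 0·3 + 1·2 = 8
  a_9 = 0·8 + -1·-2 + 0·-6 + 1·3 = 5
  a_10 = 0·5 + -1·8 + 0·-2 + 1·-6 = -14
  a_11 = 0·-14 + -1·5 + 0·8 + 1·-2 = -7
  a_12 = 0·-7 + -1·-14 + 0·5 + 1·8 = 22
  a_13 = 0·22 + -1·-7 + 0·-14 + 1·5 = 12

0,-1,0,1 ; 12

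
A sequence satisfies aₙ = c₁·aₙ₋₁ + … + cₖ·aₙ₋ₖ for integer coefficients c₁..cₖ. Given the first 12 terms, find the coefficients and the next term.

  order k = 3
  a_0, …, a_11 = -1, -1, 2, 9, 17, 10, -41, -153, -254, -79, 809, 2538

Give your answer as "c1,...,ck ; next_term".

2,-2,-3 ; 3695

  a_3 = 2·2 + -2·-1 + -3·-1 = 9
  a_4 = 2·9 + -2·2 + -3·-1 = 17
  a_5 = 2·17 + -2·9 + -3·2 = 10
  a_6 = 2·10 + -2·17 + -3·9 = -41
  a_7 = 2·-41 + -2·10 + -3·17 = -153
  a_8 = 2·-153 + -2·-41 + -3·10 = -254
  a_9 = 2·-254 + -2·-153 + -3·-41 = -79
  a_10 = 2·-79 + -2·-254 + -3·-153 = 809
  a_11 = 2·809 + -2·-79 + -3·-254 = 2538
  a_12 = 2·2538 + -2·809 + -3·-79 = 3695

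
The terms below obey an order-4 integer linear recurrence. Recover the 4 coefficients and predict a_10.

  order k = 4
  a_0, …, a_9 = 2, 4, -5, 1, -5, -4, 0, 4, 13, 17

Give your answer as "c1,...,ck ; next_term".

1,0,-1,-1 ; 13

  a_4 = 1·1 + 0·-5 + -1·4 + -1·2 = -5
  a_5 = 1·-5 + 0·1 + -1·-5 + -1·4 = -4
  a_6 = 1·-4 + 0·-5 + -1·1 + -1·-5 = 0
  a_7 = 1·0 + 0·-4 + -1·-5 + -1·1 = 4
  a_8 = 1·4 + 0·0 + -1·-4 + -1·-5 = 13
  a_9 = 1·13 + 0·4 + -1·0 + -1·-4 = 17
  a_10 = 1·17 + 0·13 + -1·4 + -1·0 = 13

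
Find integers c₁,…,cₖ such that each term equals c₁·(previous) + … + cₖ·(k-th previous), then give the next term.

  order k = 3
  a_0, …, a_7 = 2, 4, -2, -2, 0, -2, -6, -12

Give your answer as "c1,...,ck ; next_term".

2,0,1 ; -26

  a_3 = 2·-2 + 0·4 + 1·2 = -2
  a_4 = 2·-2 + 0·-2 + 1·4 = 0
  a_5 = 2·0 + 0·-2 + 1·-2 = -2
  a_6 = 2·-2 + 0·0 + 1·-2 = -6
  a_7 = 2·-6 + 0·-2 + 1·0 = -12
  a_8 = 2·-12 + 0·-6 + 1·-2 = -26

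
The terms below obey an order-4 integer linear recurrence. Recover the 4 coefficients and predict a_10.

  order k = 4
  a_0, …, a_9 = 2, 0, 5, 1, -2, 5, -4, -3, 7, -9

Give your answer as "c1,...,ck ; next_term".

  a_4 = 0·1 + 0·5 + 1·0 + -1·2 = -2
  a_5 = 0·-2 + 0·1 + 1·5 + -1·0 = 5
  a_6 = 0·5 + 0·-2 + 1·1 + -1·5 = -4
  a_7 = 0·-4 + 0·5 + 1·-2 + -1·1 = -3
  a_8 = 0·-3 + 0·-4 + 1·5 + -1·-2 = 7
  a_9 = 0·7 + 0·-3 + 1·-4 + -1·5 = -9
  a_10 = 0·-9 + 0·7 + 1·-3 + -1·-4 = 1

0,0,1,-1 ; 1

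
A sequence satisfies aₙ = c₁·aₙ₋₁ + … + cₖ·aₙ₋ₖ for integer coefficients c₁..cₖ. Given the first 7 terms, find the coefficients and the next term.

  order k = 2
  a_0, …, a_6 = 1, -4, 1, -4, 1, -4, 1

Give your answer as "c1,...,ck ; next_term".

  a_2 = 0·-4 + 1·1 = 1
  a_3 = 0·1 + 1·-4 = -4
  a_4 = 0·-4 + 1·1 = 1
  a_5 = 0·1 + 1·-4 = -4
  a_6 = 0·-4 + 1·1 = 1
  a_7 = 0·1 + 1·-4 = -4

0,1 ; -4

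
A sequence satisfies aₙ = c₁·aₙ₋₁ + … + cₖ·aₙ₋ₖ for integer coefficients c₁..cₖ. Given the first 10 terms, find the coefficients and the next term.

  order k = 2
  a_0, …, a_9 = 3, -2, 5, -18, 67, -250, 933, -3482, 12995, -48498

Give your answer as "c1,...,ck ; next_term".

  a_2 = -4·-2 + -1·3 = 5
  a_3 = -4·5 + -1·-2 = -18
  a_4 = -4·-18 + -1·5 = 67
  a_5 = -4·67 + -1·-18 = -250
  a_6 = -4·-250 + -1·67 = 933
  a_7 = -4·933 + -1·-250 = -3482
  a_8 = -4·-3482 + -1·933 = 12995
  a_9 = -4·12995 + -1·-3482 = -48498
  a_10 = -4·-48498 + -1·12995 = 180997

-4,-1 ; 180997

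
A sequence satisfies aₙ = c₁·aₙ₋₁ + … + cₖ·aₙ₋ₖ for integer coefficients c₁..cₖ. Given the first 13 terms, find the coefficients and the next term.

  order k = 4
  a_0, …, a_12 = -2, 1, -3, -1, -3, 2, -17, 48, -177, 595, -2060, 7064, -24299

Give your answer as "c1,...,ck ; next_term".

  a_4 = -3·-1 + 2·-3 + 2·1 + 1·-2 = -3
  a_5 = -3·-3 + 2·-1 + 2·-3 + 1·1 = 2
  a_6 = -3·2 + 2·-3 + 2·-1 + 1·-3 = -17
  a_7 = -3·-17 + 2·2 + 2·-3 + 1·-1 = 48
  a_8 = -3·48 + 2·-17 + 2·2 + 1·-3 = -177
  a_9 = -3·-177 + 2·48 + 2·-17 + 1·2 = 595
  a_10 = -3·595 + 2·-177 + 2·48 + 1·-17 = -2060
  a_11 = -3·-2060 + 2·595 + 2·-177 + 1·48 = 7064
  a_12 = -3·7064 + 2·-2060 + 2·595 + 1·-177 = -24299
  a_13 = -3·-24299 + 2·7064 + 2·-2060 + 1·595 = 83500

-3,2,2,1 ; 83500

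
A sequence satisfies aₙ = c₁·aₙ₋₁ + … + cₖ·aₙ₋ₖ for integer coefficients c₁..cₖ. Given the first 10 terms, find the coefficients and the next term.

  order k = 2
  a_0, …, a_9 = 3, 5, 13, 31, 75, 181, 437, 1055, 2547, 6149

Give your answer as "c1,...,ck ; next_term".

  a_2 = 2·5 + 1·3 = 13
  a_3 = 2·13 + 1·5 = 31
  a_4 = 2·31 + 1·13 = 75
  a_5 = 2·75 + 1·31 = 181
  a_6 = 2·181 + 1·75 = 437
  a_7 = 2·437 + 1·181 = 1055
  a_8 = 2·1055 + 1·437 = 2547
  a_9 = 2·2547 + 1·1055 = 6149
  a_10 = 2·6149 + 1·2547 = 14845

2,1 ; 14845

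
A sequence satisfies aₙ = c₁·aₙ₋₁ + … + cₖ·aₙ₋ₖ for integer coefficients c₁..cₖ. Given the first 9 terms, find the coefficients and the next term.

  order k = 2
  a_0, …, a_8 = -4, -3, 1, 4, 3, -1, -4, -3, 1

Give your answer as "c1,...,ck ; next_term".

  a_2 = 1·-3 + -1·-4 = 1
  a_3 = 1·1 + -1·-3 = 4
  a_4 = 1·4 + -1·1 = 3
  a_5 = 1·3 + -1·4 = -1
  a_6 = 1·-1 + -1·3 = -4
  a_7 = 1·-4 + -1·-1 = -3
  a_8 = 1·-3 + -1·-4 = 1
  a_9 = 1·1 + -1·-3 = 4

1,-1 ; 4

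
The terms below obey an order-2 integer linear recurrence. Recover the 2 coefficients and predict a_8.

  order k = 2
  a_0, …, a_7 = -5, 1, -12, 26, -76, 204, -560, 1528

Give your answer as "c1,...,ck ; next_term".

  a_2 = -2·1 + 2·-5 = -12
  a_3 = -2·-12 + 2·1 = 26
  a_4 = -2·26 + 2·-12 = -76
  a_5 = -2·-76 + 2·26 = 204
  a_6 = -2·204 + 2·-76 = -560
  a_7 = -2·-560 + 2·204 = 1528
  a_8 = -2·1528 + 2·-560 = -4176

-2,2 ; -4176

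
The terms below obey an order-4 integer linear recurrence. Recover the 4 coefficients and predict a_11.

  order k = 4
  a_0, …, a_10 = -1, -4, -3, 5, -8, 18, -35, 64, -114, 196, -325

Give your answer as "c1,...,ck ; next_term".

-3,-2,0,-1 ; 519

  a_4 = -3·5 + -2·-3 + 0·-4 + -1·-1 = -8
  a_5 = -3·-8 + -2·5 + 0·-3 + -1·-4 = 18
  a_6 = -3·18 + -2·-8 + 0·5 + -1·-3 = -35
  a_7 = -3·-35 + -2·18 + 0·-8 + -1·5 = 64
  a_8 = -3·64 + -2·-35 + 0·18 + -1·-8 = -114
  a_9 = -3·-114 + -2·64 + 0·-35 + -1·18 = 196
  a_10 = -3·196 + -2·-114 + 0·64 + -1·-35 = -325
  a_11 = -3·-325 + -2·196 + 0·-114 + -1·64 = 519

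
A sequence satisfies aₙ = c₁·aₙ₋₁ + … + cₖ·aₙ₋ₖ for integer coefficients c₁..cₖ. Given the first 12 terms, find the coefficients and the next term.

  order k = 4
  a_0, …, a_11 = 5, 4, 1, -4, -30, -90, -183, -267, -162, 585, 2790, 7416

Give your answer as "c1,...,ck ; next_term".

  a_4 = 3·-4 + -3·1 + 0·4 + -3·5 = -30
  a_5 = 3·-30 + -3·-4 + 0·1 + -3·4 = -90
  a_6 = 3·-90 + -3·-30 + 0·-4 + -3·1 = -183
  a_7 = 3·-183 + -3·-90 + 0·-30 + -3·-4 = -267
  a_8 = 3·-267 + -3·-183 + 0·-90 + -3·-30 = -162
  a_9 = 3·-162 + -3·-267 + 0·-183 + -3·-90 = 585
  a_10 = 3·585 + -3·-162 + 0·-267 + -3·-183 = 2790
  a_11 = 3·2790 + -3·585 + 0·-162 + -3·-267 = 7416
  a_12 = 3·7416 + -3·2790 + 0·585 + -3·-162 = 14364

3,-3,0,-3 ; 14364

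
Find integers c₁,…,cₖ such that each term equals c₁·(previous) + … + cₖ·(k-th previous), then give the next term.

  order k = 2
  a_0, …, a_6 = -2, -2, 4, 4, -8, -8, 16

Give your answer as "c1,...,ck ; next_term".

0,-2 ; 16

  a_2 = 0·-2 + -2·-2 = 4
  a_3 = 0·4 + -2·-2 = 4
  a_4 = 0·4 + -2·4 = -8
  a_5 = 0·-8 + -2·4 = -8
  a_6 = 0·-8 + -2·-8 = 16
  a_7 = 0·16 + -2·-8 = 16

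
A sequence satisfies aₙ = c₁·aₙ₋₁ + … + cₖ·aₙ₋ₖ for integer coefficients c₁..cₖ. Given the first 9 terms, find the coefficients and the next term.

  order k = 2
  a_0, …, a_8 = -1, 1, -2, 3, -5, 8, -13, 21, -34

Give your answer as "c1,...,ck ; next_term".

  a_2 = -1·1 + 1·-1 = -2
  a_3 = -1·-2 + 1·1 = 3
  a_4 = -1·3 + 1·-2 = -5
  a_5 = -1·-5 + 1·3 = 8
  a_6 = -1·8 + 1·-5 = -13
  a_7 = -1·-13 + 1·8 = 21
  a_8 = -1·21 + 1·-13 = -34
  a_9 = -1·-34 + 1·21 = 55

-1,1 ; 55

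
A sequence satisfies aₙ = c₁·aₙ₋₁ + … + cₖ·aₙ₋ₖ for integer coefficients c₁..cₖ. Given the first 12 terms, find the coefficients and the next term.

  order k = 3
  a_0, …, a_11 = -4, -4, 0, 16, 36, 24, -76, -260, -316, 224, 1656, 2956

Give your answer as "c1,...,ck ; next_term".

2,-3,-1 ; 720

  a_3 = 2·0 + -3·-4 + -1·-4 = 16
  a_4 = 2·16 + -3·0 + -1·-4 = 36
  a_5 = 2·36 + -3·16 + -1·0 = 24
  a_6 = 2·24 + -3·36 + -1·16 = -76
  a_7 = 2·-76 + -3·24 + -1·36 = -260
  a_8 = 2·-260 + -3·-76 + -1·24 = -316
  a_9 = 2·-316 + -3·-260 + -1·-76 = 224
  a_10 = 2·224 + -3·-316 + -1·-260 = 1656
  a_11 = 2·1656 + -3·224 + -1·-316 = 2956
  a_12 = 2·2956 + -3·1656 + -1·224 = 720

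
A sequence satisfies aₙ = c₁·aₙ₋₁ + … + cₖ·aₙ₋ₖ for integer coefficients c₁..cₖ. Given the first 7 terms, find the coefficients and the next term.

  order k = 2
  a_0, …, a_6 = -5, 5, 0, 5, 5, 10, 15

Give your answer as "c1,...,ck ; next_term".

1,1 ; 25

  a_2 = 1·5 + 1·-5 = 0
  a_3 = 1·0 + 1·5 = 5
  a_4 = 1·5 + 1·0 = 5
  a_5 = 1·5 + 1·5 = 10
  a_6 = 1·10 + 1·5 = 15
  a_7 = 1·15 + 1·10 = 25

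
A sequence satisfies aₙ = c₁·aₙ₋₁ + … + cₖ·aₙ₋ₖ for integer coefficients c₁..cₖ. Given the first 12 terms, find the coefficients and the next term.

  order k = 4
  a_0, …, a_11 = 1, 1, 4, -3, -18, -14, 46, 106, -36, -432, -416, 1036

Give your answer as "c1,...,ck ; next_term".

  a_4 = 2·-3 + -4·4 + 2·1 + 2·1 = -18
  a_5 = 2·-18 + -4·-3 + 2·4 + 2·1 = -14
  a_6 = 2·-14 + -4·-18 + 2·-3 + 2·4 = 46
  a_7 = 2·46 + -4·-14 + 2·-18 + 2·-3 = 106
  a_8 = 2·106 + -4·46 + 2·-14 + 2·-18 = -36
  a_9 = 2·-36 + -4·106 + 2·46 + 2·-14 = -432
  a_10 = 2·-432 + -4·-36 + 2·106 + 2·46 = -416
  a_11 = 2·-416 + -4·-432 + 2·-36 + 2·106 = 1036
  a_12 = 2·1036 + -4·-416 + 2·-432 + 2·-36 = 2800

2,-4,2,2 ; 2800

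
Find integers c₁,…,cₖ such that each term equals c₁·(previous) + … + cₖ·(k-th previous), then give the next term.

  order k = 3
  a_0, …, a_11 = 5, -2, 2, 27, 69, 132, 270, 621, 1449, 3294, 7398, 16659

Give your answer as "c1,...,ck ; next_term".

3,-3,3 ; 37665

  a_3 = 3·2 + -3·-2 + 3·5 = 27
  a_4 = 3·27 + -3·2 + 3·-2 = 69
  a_5 = 3·69 + -3·27 + 3·2 = 132
  a_6 = 3·132 + -3·69 + 3·27 = 270
  a_7 = 3·270 + -3·132 + 3·69 = 621
  a_8 = 3·621 + -3·270 + 3·132 = 1449
  a_9 = 3·1449 + -3·621 + 3·270 = 3294
  a_10 = 3·3294 + -3·1449 + 3·621 = 7398
  a_11 = 3·7398 + -3·3294 + 3·1449 = 16659
  a_12 = 3·16659 + -3·7398 + 3·3294 = 37665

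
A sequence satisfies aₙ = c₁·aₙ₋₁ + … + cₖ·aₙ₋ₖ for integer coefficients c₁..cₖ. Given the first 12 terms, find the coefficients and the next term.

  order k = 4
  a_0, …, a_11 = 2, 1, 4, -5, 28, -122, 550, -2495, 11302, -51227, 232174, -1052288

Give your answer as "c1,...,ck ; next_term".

-4,3,2,-3 ; 4769314

  a_4 = -4·-5 + 3·4 + 2·1 + -3·2 = 28
  a_5 = -4·28 + 3·-5 + 2·4 + -3·1 = -122
  a_6 = -4·-122 + 3·28 + 2·-5 + -3·4 = 550
  a_7 = -4·550 + 3·-122 + 2·28 + -3·-5 = -2495
  a_8 = -4·-2495 + 3·550 + 2·-122 + -3·28 = 11302
  a_9 = -4·11302 + 3·-2495 + 2·550 + -3·-122 = -51227
  a_10 = -4·-51227 + 3·11302 + 2·-2495 + -3·550 = 232174
  a_11 = -4·232174 + 3·-51227 + 2·11302 + -3·-2495 = -1052288
  a_12 = -4·-1052288 + 3·232174 + 2·-51227 + -3·11302 = 4769314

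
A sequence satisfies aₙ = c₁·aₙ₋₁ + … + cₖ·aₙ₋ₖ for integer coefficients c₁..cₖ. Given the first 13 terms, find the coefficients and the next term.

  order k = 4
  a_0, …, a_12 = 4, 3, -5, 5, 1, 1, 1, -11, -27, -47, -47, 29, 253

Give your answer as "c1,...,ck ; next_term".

2,-1,-2,-2 ; 665

  a_4 = 2·5 + -1·-5 + -2·3 + -2·4 = 1
  a_5 = 2·1 + -1·5 + -2·-5 + -2·3 = 1
  a_6 = 2·1 + -1·1 + -2·5 + -2·-5 = 1
  a_7 = 2·1 + -1·1 + -2·1 + -2·5 = -11
  a_8 = 2·-11 + -1·1 + -2·1 + -2·1 = -27
  a_9 = 2·-27 + -1·-11 + -2·1 + -2·1 = -47
  a_10 = 2·-47 + -1·-27 + -2·-11 + -2·1 = -47
  a_11 = 2·-47 + -1·-47 + -2·-27 + -2·-11 = 29
  a_12 = 2·29 + -1·-47 + -2·-47 + -2·-27 = 253
  a_13 = 2·253 + -1·29 + -2·-47 + -2·-47 = 665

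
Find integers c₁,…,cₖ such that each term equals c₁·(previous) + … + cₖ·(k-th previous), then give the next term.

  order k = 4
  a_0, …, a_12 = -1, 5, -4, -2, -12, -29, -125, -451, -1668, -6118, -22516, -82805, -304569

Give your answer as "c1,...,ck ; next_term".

  a_4 = 3·-2 + 2·-4 + 1·5 + 3·-1 = -12
  a_5 = 3·-12 + 2·-2 + 1·-4 + 3·5 = -29
  a_6 = 3·-29 + 2·-12 + 1·-2 + 3·-4 = -125
  a_7 = 3·-125 + 2·-29 + 1·-12 + 3·-2 = -451
  a_8 = 3·-451 + 2·-125 + 1·-29 + 3·-12 = -1668
  a_9 = 3·-1668 + 2·-451 + 1·-125 + 3·-29 = -6118
  a_10 = 3·-6118 + 2·-1668 + 1·-451 + 3·-125 = -22516
  a_11 = 3·-22516 + 2·-6118 + 1·-1668 + 3·-451 = -82805
  a_12 = 3·-82805 + 2·-22516 + 1·-6118 + 3·-1668 = -304569
  a_13 = 3·-304569 + 2·-82805 + 1·-22516 + 3·-6118 = -1120187

3,2,1,3 ; -1120187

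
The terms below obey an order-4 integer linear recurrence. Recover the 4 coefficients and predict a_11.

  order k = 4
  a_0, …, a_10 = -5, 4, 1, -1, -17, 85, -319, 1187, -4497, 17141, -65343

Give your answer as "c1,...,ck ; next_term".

-4,-1,0,4 ; 248979

  a_4 = -4·-1 + -1·1 + 0·4 + 4·-5 = -17
  a_5 = -4·-17 + -1·-1 + 0·1 + 4·4 = 85
  a_6 = -4·85 + -1·-17 + 0·-1 + 4·1 = -319
  a_7 = -4·-319 + -1·85 + 0·-17 + 4·-1 = 1187
  a_8 = -4·1187 + -1·-319 + 0·85 + 4·-17 = -4497
  a_9 = -4·-4497 + -1·1187 + 0·-319 + 4·85 = 17141
  a_10 = -4·17141 + -1·-4497 + 0·1187 + 4·-319 = -65343
  a_11 = -4·-65343 + -1·17141 + 0·-4497 + 4·1187 = 248979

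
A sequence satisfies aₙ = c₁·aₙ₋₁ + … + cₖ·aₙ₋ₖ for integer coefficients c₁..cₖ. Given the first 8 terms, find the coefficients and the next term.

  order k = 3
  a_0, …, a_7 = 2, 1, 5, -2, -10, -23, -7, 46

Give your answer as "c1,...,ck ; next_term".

  a_3 = 1·5 + -1·1 + -3·2 = -2
  a_4 = 1·-2 + -1·5 + -3·1 = -10
  a_5 = 1·-10 + -1·-2 + -3·5 = -23
  a_6 = 1·-23 + -1·-10 + -3·-2 = -7
  a_7 = 1·-7 + -1·-23 + -3·-10 = 46
  a_8 = 1·46 + -1·-7 + -3·-23 = 122

1,-1,-3 ; 122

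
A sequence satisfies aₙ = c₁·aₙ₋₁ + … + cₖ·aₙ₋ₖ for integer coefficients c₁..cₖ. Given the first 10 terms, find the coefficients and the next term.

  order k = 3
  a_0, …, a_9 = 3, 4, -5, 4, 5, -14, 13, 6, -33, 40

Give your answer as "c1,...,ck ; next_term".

  a_3 = -1·-5 + -1·4 + 1·3 = 4
  a_4 = -1·4 + -1·-5 + 1·4 = 5
  a_5 = -1·5 + -1·4 + 1·-5 = -14
  a_6 = -1·-14 + -1·5 + 1·4 = 13
  a_7 = -1·13 + -1·-14 + 1·5 = 6
  a_8 = -1·6 + -1·13 + 1·-14 = -33
  a_9 = -1·-33 + -1·6 + 1·13 = 40
  a_10 = -1·40 + -1·-33 + 1·6 = -1

-1,-1,1 ; -1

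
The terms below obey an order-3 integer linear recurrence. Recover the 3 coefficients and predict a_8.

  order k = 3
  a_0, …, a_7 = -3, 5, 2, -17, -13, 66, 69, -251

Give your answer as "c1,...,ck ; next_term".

0,-4,-1 ; -342

  a_3 = 0·2 + -4·5 + -1·-3 = -17
  a_4 = 0·-17 + -4·2 + -1·5 = -13
  a_5 = 0·-13 + -4·-17 + -1·2 = 66
  a_6 = 0·66 + -4·-13 + -1·-17 = 69
  a_7 = 0·69 + -4·66 + -1·-13 = -251
  a_8 = 0·-251 + -4·69 + -1·66 = -342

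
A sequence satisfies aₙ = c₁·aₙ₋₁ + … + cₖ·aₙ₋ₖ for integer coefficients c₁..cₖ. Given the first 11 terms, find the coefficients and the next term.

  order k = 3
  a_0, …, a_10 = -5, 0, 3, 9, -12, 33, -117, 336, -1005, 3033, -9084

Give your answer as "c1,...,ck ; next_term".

  a_3 = -2·3 + 2·0 + -3·-5 = 9
  a_4 = -2·9 + 2·3 + -3·0 = -12
  a_5 = -2·-12 + 2·9 + -3·3 = 33
  a_6 = -2·33 + 2·-12 + -3·9 = -117
  a_7 = -2·-117 + 2·33 + -3·-12 = 336
  a_8 = -2·336 + 2·-117 + -3·33 = -1005
  a_9 = -2·-1005 + 2·336 + -3·-117 = 3033
  a_10 = -2·3033 + 2·-1005 + -3·336 = -9084
  a_11 = -2·-9084 + 2·3033 + -3·-1005 = 27249

-2,2,-3 ; 27249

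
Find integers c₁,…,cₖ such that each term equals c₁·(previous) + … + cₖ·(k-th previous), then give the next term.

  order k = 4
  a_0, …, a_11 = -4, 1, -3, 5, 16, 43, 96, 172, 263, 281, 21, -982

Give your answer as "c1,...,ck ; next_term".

2,1,-3,-3 ; -3575

  a_4 = 2·5 + 1·-3 + -3·1 + -3·-4 = 16
  a_5 = 2·16 + 1·5 + -3·-3 + -3·1 = 43
  a_6 = 2·43 + 1·16 + -3·5 + -3·-3 = 96
  a_7 = 2·96 + 1·43 + -3·16 + -3·5 = 172
  a_8 = 2·172 + 1·96 + -3·43 + -3·16 = 263
  a_9 = 2·263 + 1·172 + -3·96 + -3·43 = 281
  a_10 = 2·281 + 1·263 + -3·172 + -3·96 = 21
  a_11 = 2·21 + 1·281 + -3·263 + -3·172 = -982
  a_12 = 2·-982 + 1·21 + -3·281 + -3·263 = -3575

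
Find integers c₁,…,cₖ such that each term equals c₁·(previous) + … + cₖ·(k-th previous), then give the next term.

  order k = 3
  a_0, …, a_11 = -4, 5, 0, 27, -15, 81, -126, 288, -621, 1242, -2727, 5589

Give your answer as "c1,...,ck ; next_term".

0,3,-3 ; -11907

  a_3 = 0·0 + 3·5 + -3·-4 = 27
  a_4 = 0·27 + 3·0 + -3·5 = -15
  a_5 = 0·-15 + 3·27 + -3·0 = 81
  a_6 = 0·81 + 3·-15 + -3·27 = -126
  a_7 = 0·-126 + 3·81 + -3·-15 = 288
  a_8 = 0·288 + 3·-126 + -3·81 = -621
  a_9 = 0·-621 + 3·288 + -3·-126 = 1242
  a_10 = 0·1242 + 3·-621 + -3·288 = -2727
  a_11 = 0·-2727 + 3·1242 + -3·-621 = 5589
  a_12 = 0·5589 + 3·-2727 + -3·1242 = -11907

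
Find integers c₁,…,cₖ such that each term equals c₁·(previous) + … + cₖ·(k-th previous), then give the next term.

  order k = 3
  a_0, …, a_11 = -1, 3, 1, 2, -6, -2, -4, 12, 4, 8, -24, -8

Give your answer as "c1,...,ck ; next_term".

0,0,-2 ; -16

  a_3 = 0·1 + 0·3 + -2·-1 = 2
  a_4 = 0·2 + 0·1 + -2·3 = -6
  a_5 = 0·-6 + 0·2 + -2·1 = -2
  a_6 = 0·-2 + 0·-6 + -2·2 = -4
  a_7 = 0·-4 + 0·-2 + -2·-6 = 12
  a_8 = 0·12 + 0·-4 + -2·-2 = 4
  a_9 = 0·4 + 0·12 + -2·-4 = 8
  a_10 = 0·8 + 0·4 + -2·12 = -24
  a_11 = 0·-24 + 0·8 + -2·4 = -8
  a_12 = 0·-8 + 0·-24 + -2·8 = -16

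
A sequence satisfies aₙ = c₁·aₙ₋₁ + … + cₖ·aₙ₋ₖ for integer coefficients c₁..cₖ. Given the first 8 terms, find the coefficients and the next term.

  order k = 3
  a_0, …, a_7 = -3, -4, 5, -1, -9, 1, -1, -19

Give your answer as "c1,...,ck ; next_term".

  a_3 = 1·5 + 0·-4 + 2·-3 = -1
  a_4 = 1·-1 + 0·5 + 2·-4 = -9
  a_5 = 1·-9 + 0·-1 + 2·5 = 1
  a_6 = 1·1 + 0·-9 + 2·-1 = -1
  a_7 = 1·-1 + 0·1 + 2·-9 = -19
  a_8 = 1·-19 + 0·-1 + 2·1 = -17

1,0,2 ; -17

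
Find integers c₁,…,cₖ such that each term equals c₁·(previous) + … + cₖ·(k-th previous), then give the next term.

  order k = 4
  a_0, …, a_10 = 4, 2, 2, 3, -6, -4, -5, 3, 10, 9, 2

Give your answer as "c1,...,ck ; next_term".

0,0,-1,-1 ; -13

  a_4 = 0·3 + 0·2 + -1·2 + -1·4 = -6
  a_5 = 0·-6 + 0·3 + -1·2 + -1·2 = -4
  a_6 = 0·-4 + 0·-6 + -1·3 + -1·2 = -5
  a_7 = 0·-5 + 0·-4 + -1·-6 + -1·3 = 3
  a_8 = 0·3 + 0·-5 + -1·-4 + -1·-6 = 10
  a_9 = 0·10 + 0·3 + -1·-5 + -1·-4 = 9
  a_10 = 0·9 + 0·10 + -1·3 + -1·-5 = 2
  a_11 = 0·2 + 0·9 + -1·10 + -1·3 = -13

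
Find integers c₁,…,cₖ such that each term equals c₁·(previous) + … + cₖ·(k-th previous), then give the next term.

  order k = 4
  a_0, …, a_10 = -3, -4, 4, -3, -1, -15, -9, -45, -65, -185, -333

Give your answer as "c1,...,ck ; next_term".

1,2,0,2 ; -793

  a_4 = 1·-3 + 2·4 + 0·-4 + 2·-3 = -1
  a_5 = 1·-1 + 2·-3 + 0·4 + 2·-4 = -15
  a_6 = 1·-15 + 2·-1 + 0·-3 + 2·4 = -9
  a_7 = 1·-9 + 2·-15 + 0·-1 + 2·-3 = -45
  a_8 = 1·-45 + 2·-9 + 0·-15 + 2·-1 = -65
  a_9 = 1·-65 + 2·-45 + 0·-9 + 2·-15 = -185
  a_10 = 1·-185 + 2·-65 + 0·-45 + 2·-9 = -333
  a_11 = 1·-333 + 2·-185 + 0·-65 + 2·-45 = -793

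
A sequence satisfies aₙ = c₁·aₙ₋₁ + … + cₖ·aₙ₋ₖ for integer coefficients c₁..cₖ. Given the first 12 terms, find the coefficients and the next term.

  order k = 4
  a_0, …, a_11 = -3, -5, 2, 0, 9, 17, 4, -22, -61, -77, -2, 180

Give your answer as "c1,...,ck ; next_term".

  a_4 = 1·0 + -1·2 + -1·-5 + -2·-3 = 9
  a_5 = 1·9 + -1·0 + -1·2 + -2·-5 = 17
  a_6 = 1·17 + -1·9 + -1·0 + -2·2 = 4
  a_7 = 1·4 + -1·17 + -1·9 + -2·0 = -22
  a_8 = 1·-22 + -1·4 + -1·17 + -2·9 = -61
  a_9 = 1·-61 + -1·-22 + -1·4 + -2·17 = -77
  a_10 = 1·-77 + -1·-61 + -1·-22 + -2·4 = -2
  a_11 = 1·-2 + -1·-77 + -1·-61 + -2·-22 = 180
  a_12 = 1·180 + -1·-2 + -1·-77 + -2·-61 = 381

1,-1,-1,-2 ; 381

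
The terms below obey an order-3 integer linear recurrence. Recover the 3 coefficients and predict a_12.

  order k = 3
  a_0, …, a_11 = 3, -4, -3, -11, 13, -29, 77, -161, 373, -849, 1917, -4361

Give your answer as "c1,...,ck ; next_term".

-1,2,-2 ; 9893

  a_3 = -1·-3 + 2·-4 + -2·3 = -11
  a_4 = -1·-11 + 2·-3 + -2·-4 = 13
  a_5 = -1·13 + 2·-11 + -2·-3 = -29
  a_6 = -1·-29 + 2·13 + -2·-11 = 77
  a_7 = -1·77 + 2·-29 + -2·13 = -161
  a_8 = -1·-161 + 2·77 + -2·-29 = 373
  a_9 = -1·373 + 2·-161 + -2·77 = -849
  a_10 = -1·-849 + 2·373 + -2·-161 = 1917
  a_11 = -1·1917 + 2·-849 + -2·373 = -4361
  a_12 = -1·-4361 + 2·1917 + -2·-849 = 9893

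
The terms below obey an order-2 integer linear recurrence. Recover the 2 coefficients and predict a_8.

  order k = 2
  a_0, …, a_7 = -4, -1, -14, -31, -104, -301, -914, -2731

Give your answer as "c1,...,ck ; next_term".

2,3 ; -8204

  a_2 = 2·-1 + 3·-4 = -14
  a_3 = 2·-14 + 3·-1 = -31
  a_4 = 2·-31 + 3·-14 = -104
  a_5 = 2·-104 + 3·-31 = -301
  a_6 = 2·-301 + 3·-104 = -914
  a_7 = 2·-914 + 3·-301 = -2731
  a_8 = 2·-2731 + 3·-914 = -8204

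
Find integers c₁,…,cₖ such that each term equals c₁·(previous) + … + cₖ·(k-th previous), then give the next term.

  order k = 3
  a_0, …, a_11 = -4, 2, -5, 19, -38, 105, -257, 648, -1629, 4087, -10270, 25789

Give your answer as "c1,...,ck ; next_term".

  a_3 = -1·-5 + 3·2 + -2·-4 = 19
  a_4 = -1·19 + 3·-5 + -2·2 = -38
  a_5 = -1·-38 + 3·19 + -2·-5 = 105
  a_6 = -1·105 + 3·-38 + -2·19 = -257
  a_7 = -1·-257 + 3·105 + -2·-38 = 648
  a_8 = -1·648 + 3·-257 + -2·105 = -1629
  a_9 = -1·-1629 + 3·648 + -2·-257 = 4087
  a_10 = -1·4087 + 3·-1629 + -2·648 = -10270
  a_11 = -1·-10270 + 3·4087 + -2·-1629 = 25789
  a_12 = -1·25789 + 3·-10270 + -2·4087 = -64773

-1,3,-2 ; -64773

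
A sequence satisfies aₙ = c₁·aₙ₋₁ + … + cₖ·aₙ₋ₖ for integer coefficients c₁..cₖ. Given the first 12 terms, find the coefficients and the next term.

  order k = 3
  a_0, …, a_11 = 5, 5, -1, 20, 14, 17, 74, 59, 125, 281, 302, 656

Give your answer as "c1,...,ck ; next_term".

  a_3 = 0·-1 + 1·5 + 3·5 = 20
  a_4 = 0·20 + 1·-1 + 3·5 = 14
  a_5 = 0·14 + 1·20 + 3·-1 = 17
  a_6 = 0·17 + 1·14 + 3·20 = 74
  a_7 = 0·74 + 1·17 + 3·14 = 59
  a_8 = 0·59 + 1·74 + 3·17 = 125
  a_9 = 0·125 + 1·59 + 3·74 = 281
  a_10 = 0·281 + 1·125 + 3·59 = 302
  a_11 = 0·302 + 1·281 + 3·125 = 656
  a_12 = 0·656 + 1·302 + 3·281 = 1145

0,1,3 ; 1145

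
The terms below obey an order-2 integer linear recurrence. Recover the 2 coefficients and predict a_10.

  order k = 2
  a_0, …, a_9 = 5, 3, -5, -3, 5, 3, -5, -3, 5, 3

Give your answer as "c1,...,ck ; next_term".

  a_2 = 0·3 + -1·5 = -5
  a_3 = 0·-5 + -1·3 = -3
  a_4 = 0·-3 + -1·-5 = 5
  a_5 = 0·5 + -1·-3 = 3
  a_6 = 0·3 + -1·5 = -5
  a_7 = 0·-5 + -1·3 = -3
  a_8 = 0·-3 + -1·-5 = 5
  a_9 = 0·5 + -1·-3 = 3
  a_10 = 0·3 + -1·5 = -5

0,-1 ; -5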